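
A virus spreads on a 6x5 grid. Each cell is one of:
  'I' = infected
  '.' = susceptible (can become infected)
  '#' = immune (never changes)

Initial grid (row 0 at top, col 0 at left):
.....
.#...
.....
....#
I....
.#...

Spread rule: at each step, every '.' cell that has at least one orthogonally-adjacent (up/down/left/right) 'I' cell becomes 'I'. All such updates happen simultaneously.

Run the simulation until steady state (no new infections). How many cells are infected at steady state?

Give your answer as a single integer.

Step 0 (initial): 1 infected
Step 1: +3 new -> 4 infected
Step 2: +3 new -> 7 infected
Step 3: +5 new -> 12 infected
Step 4: +5 new -> 17 infected
Step 5: +4 new -> 21 infected
Step 6: +3 new -> 24 infected
Step 7: +2 new -> 26 infected
Step 8: +1 new -> 27 infected
Step 9: +0 new -> 27 infected

Answer: 27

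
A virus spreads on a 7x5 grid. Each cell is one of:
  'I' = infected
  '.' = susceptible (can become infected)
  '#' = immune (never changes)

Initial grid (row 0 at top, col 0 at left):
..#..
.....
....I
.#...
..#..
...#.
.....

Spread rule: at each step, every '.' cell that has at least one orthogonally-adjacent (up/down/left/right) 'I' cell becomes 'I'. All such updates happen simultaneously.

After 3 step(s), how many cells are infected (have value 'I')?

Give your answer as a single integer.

Step 0 (initial): 1 infected
Step 1: +3 new -> 4 infected
Step 2: +5 new -> 9 infected
Step 3: +6 new -> 15 infected

Answer: 15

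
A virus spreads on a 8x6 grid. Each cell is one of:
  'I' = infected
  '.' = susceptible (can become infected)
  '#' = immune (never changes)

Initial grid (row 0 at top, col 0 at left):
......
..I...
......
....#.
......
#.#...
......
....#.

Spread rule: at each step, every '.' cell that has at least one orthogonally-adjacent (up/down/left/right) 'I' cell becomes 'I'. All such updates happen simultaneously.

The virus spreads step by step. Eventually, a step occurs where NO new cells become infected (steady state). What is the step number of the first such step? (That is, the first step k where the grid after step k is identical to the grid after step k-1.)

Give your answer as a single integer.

Step 0 (initial): 1 infected
Step 1: +4 new -> 5 infected
Step 2: +7 new -> 12 infected
Step 3: +8 new -> 20 infected
Step 4: +5 new -> 25 infected
Step 5: +5 new -> 30 infected
Step 6: +4 new -> 34 infected
Step 7: +6 new -> 40 infected
Step 8: +3 new -> 43 infected
Step 9: +1 new -> 44 infected
Step 10: +0 new -> 44 infected

Answer: 10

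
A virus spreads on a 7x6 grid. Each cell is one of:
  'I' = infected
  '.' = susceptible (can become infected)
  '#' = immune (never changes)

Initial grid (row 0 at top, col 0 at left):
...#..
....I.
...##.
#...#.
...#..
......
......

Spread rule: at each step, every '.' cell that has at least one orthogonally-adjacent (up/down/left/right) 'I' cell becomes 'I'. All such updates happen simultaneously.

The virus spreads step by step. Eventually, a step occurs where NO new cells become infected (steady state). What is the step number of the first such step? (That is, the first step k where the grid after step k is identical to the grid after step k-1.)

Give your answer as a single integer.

Answer: 10

Derivation:
Step 0 (initial): 1 infected
Step 1: +3 new -> 4 infected
Step 2: +3 new -> 7 infected
Step 3: +4 new -> 11 infected
Step 4: +5 new -> 16 infected
Step 5: +7 new -> 23 infected
Step 6: +4 new -> 27 infected
Step 7: +5 new -> 32 infected
Step 8: +3 new -> 35 infected
Step 9: +1 new -> 36 infected
Step 10: +0 new -> 36 infected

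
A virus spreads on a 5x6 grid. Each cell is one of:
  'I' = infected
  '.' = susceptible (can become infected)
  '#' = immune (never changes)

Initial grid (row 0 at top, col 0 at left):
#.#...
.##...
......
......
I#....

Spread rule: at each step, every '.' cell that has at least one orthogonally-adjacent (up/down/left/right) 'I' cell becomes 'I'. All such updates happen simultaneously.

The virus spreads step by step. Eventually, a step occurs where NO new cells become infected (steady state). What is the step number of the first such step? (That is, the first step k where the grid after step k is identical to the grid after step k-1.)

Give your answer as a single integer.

Answer: 10

Derivation:
Step 0 (initial): 1 infected
Step 1: +1 new -> 2 infected
Step 2: +2 new -> 4 infected
Step 3: +3 new -> 7 infected
Step 4: +3 new -> 10 infected
Step 5: +3 new -> 13 infected
Step 6: +4 new -> 17 infected
Step 7: +4 new -> 21 infected
Step 8: +2 new -> 23 infected
Step 9: +1 new -> 24 infected
Step 10: +0 new -> 24 infected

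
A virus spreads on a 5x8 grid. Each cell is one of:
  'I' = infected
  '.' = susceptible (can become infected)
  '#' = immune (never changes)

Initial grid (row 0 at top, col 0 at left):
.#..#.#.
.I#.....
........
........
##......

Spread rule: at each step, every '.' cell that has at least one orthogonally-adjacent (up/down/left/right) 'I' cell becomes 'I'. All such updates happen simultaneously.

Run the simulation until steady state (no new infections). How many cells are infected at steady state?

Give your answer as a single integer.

Step 0 (initial): 1 infected
Step 1: +2 new -> 3 infected
Step 2: +4 new -> 7 infected
Step 3: +3 new -> 10 infected
Step 4: +4 new -> 14 infected
Step 5: +5 new -> 19 infected
Step 6: +5 new -> 24 infected
Step 7: +5 new -> 29 infected
Step 8: +3 new -> 32 infected
Step 9: +2 new -> 34 infected
Step 10: +0 new -> 34 infected

Answer: 34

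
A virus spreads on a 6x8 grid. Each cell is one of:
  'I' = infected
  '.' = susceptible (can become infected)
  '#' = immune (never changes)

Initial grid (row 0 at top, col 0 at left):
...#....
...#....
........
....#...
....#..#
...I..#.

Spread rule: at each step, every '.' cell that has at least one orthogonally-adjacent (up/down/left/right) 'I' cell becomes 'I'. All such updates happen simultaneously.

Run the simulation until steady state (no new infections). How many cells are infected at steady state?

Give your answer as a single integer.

Answer: 41

Derivation:
Step 0 (initial): 1 infected
Step 1: +3 new -> 4 infected
Step 2: +4 new -> 8 infected
Step 3: +5 new -> 13 infected
Step 4: +6 new -> 19 infected
Step 5: +6 new -> 25 infected
Step 6: +7 new -> 32 infected
Step 7: +5 new -> 37 infected
Step 8: +3 new -> 40 infected
Step 9: +1 new -> 41 infected
Step 10: +0 new -> 41 infected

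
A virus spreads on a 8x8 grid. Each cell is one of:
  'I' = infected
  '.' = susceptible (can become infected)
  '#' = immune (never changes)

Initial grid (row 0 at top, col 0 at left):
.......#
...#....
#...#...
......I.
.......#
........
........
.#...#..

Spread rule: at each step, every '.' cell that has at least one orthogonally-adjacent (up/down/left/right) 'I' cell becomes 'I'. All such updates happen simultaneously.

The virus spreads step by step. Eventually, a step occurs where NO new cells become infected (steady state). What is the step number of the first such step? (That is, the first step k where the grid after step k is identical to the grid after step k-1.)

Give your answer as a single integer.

Step 0 (initial): 1 infected
Step 1: +4 new -> 5 infected
Step 2: +6 new -> 11 infected
Step 3: +8 new -> 19 infected
Step 4: +9 new -> 28 infected
Step 5: +7 new -> 35 infected
Step 6: +8 new -> 43 infected
Step 7: +6 new -> 49 infected
Step 8: +5 new -> 54 infected
Step 9: +2 new -> 56 infected
Step 10: +1 new -> 57 infected
Step 11: +0 new -> 57 infected

Answer: 11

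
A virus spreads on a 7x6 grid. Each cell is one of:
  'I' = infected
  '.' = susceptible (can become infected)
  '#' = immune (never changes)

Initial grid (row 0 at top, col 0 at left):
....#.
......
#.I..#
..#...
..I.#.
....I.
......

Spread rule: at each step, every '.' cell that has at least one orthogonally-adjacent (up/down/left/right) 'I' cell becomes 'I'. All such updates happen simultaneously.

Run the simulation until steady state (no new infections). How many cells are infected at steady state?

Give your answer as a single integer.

Answer: 37

Derivation:
Step 0 (initial): 3 infected
Step 1: +9 new -> 12 infected
Step 2: +12 new -> 24 infected
Step 3: +9 new -> 33 infected
Step 4: +3 new -> 36 infected
Step 5: +1 new -> 37 infected
Step 6: +0 new -> 37 infected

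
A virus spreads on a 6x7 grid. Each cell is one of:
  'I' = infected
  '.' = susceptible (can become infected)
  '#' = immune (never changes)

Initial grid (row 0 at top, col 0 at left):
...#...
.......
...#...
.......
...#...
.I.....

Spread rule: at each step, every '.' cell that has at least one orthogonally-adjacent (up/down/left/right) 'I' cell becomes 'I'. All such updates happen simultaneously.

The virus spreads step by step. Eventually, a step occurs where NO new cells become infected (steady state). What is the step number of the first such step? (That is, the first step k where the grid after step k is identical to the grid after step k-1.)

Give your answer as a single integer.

Step 0 (initial): 1 infected
Step 1: +3 new -> 4 infected
Step 2: +4 new -> 8 infected
Step 3: +4 new -> 12 infected
Step 4: +6 new -> 18 infected
Step 5: +6 new -> 24 infected
Step 6: +6 new -> 30 infected
Step 7: +3 new -> 33 infected
Step 8: +3 new -> 36 infected
Step 9: +2 new -> 38 infected
Step 10: +1 new -> 39 infected
Step 11: +0 new -> 39 infected

Answer: 11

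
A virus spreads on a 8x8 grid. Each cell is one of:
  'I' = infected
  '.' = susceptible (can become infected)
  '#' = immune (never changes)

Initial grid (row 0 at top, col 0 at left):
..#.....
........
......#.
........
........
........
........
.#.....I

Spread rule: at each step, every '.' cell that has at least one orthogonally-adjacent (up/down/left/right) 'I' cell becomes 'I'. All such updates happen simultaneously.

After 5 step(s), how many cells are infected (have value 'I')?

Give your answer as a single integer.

Step 0 (initial): 1 infected
Step 1: +2 new -> 3 infected
Step 2: +3 new -> 6 infected
Step 3: +4 new -> 10 infected
Step 4: +5 new -> 15 infected
Step 5: +6 new -> 21 infected

Answer: 21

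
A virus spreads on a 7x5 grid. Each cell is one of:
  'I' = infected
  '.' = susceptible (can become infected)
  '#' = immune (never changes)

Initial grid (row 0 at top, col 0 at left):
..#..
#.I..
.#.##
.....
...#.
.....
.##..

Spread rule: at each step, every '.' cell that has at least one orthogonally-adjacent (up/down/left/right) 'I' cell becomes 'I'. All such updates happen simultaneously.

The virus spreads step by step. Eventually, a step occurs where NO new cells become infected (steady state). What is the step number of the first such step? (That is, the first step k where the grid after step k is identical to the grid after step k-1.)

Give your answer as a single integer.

Answer: 8

Derivation:
Step 0 (initial): 1 infected
Step 1: +3 new -> 4 infected
Step 2: +4 new -> 8 infected
Step 3: +5 new -> 13 infected
Step 4: +4 new -> 17 infected
Step 5: +5 new -> 22 infected
Step 6: +3 new -> 25 infected
Step 7: +2 new -> 27 infected
Step 8: +0 new -> 27 infected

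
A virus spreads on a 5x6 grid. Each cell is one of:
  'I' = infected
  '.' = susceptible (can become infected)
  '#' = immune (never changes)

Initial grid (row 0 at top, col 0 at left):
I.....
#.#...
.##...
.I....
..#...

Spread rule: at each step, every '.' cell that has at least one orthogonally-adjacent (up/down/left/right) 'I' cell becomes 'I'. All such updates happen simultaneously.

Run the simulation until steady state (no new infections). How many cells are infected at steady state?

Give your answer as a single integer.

Answer: 25

Derivation:
Step 0 (initial): 2 infected
Step 1: +4 new -> 6 infected
Step 2: +5 new -> 11 infected
Step 3: +4 new -> 15 infected
Step 4: +5 new -> 20 infected
Step 5: +4 new -> 24 infected
Step 6: +1 new -> 25 infected
Step 7: +0 new -> 25 infected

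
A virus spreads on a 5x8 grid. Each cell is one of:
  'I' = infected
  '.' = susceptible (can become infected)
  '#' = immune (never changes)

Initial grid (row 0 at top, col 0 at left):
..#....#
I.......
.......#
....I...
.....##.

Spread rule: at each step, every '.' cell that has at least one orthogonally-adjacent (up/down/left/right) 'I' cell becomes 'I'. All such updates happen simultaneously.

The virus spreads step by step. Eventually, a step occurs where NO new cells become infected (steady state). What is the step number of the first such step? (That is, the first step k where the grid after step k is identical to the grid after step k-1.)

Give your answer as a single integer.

Answer: 6

Derivation:
Step 0 (initial): 2 infected
Step 1: +7 new -> 9 infected
Step 2: +10 new -> 19 infected
Step 3: +9 new -> 28 infected
Step 4: +5 new -> 33 infected
Step 5: +2 new -> 35 infected
Step 6: +0 new -> 35 infected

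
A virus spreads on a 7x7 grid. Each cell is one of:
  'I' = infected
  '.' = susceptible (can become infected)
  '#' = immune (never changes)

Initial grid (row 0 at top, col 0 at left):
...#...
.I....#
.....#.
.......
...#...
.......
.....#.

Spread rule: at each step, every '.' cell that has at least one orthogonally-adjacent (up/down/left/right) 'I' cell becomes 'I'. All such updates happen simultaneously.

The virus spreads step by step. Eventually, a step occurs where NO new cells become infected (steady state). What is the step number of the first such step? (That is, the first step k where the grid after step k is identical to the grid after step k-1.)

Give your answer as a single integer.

Step 0 (initial): 1 infected
Step 1: +4 new -> 5 infected
Step 2: +6 new -> 11 infected
Step 3: +5 new -> 16 infected
Step 4: +7 new -> 23 infected
Step 5: +5 new -> 28 infected
Step 6: +6 new -> 34 infected
Step 7: +4 new -> 38 infected
Step 8: +4 new -> 42 infected
Step 9: +1 new -> 43 infected
Step 10: +1 new -> 44 infected
Step 11: +0 new -> 44 infected

Answer: 11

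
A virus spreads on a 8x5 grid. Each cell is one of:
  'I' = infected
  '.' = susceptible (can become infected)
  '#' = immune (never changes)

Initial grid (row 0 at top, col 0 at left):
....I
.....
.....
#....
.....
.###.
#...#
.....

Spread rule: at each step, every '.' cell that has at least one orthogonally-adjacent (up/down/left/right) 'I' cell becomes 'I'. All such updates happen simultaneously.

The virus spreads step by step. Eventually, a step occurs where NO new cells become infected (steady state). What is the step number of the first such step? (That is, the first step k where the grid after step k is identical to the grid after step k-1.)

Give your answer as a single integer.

Step 0 (initial): 1 infected
Step 1: +2 new -> 3 infected
Step 2: +3 new -> 6 infected
Step 3: +4 new -> 10 infected
Step 4: +5 new -> 15 infected
Step 5: +5 new -> 20 infected
Step 6: +3 new -> 23 infected
Step 7: +1 new -> 24 infected
Step 8: +1 new -> 25 infected
Step 9: +1 new -> 26 infected
Step 10: +0 new -> 26 infected

Answer: 10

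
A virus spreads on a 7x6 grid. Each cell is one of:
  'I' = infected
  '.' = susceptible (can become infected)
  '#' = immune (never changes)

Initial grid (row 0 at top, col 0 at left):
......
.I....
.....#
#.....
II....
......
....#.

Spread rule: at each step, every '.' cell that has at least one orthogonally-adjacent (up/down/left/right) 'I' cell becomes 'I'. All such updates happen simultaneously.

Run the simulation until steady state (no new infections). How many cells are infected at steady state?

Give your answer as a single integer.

Step 0 (initial): 3 infected
Step 1: +8 new -> 11 infected
Step 2: +10 new -> 21 infected
Step 3: +7 new -> 28 infected
Step 4: +7 new -> 35 infected
Step 5: +3 new -> 38 infected
Step 6: +1 new -> 39 infected
Step 7: +0 new -> 39 infected

Answer: 39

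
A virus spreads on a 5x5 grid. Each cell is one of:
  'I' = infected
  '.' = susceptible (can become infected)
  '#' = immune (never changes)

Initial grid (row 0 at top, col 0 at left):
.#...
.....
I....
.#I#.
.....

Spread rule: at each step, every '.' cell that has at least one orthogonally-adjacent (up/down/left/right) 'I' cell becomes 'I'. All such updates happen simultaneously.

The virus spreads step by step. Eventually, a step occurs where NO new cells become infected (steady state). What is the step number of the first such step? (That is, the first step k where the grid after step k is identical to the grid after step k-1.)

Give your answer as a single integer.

Step 0 (initial): 2 infected
Step 1: +5 new -> 7 infected
Step 2: +7 new -> 14 infected
Step 3: +4 new -> 18 infected
Step 4: +3 new -> 21 infected
Step 5: +1 new -> 22 infected
Step 6: +0 new -> 22 infected

Answer: 6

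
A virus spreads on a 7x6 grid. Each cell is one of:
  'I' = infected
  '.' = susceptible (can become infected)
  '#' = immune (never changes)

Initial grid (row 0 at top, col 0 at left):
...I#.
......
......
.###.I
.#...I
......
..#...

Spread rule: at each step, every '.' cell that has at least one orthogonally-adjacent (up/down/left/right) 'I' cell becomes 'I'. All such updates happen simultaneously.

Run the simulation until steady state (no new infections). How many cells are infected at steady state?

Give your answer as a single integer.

Step 0 (initial): 3 infected
Step 1: +6 new -> 9 infected
Step 2: +9 new -> 18 infected
Step 3: +7 new -> 25 infected
Step 4: +4 new -> 29 infected
Step 5: +2 new -> 31 infected
Step 6: +3 new -> 34 infected
Step 7: +2 new -> 36 infected
Step 8: +0 new -> 36 infected

Answer: 36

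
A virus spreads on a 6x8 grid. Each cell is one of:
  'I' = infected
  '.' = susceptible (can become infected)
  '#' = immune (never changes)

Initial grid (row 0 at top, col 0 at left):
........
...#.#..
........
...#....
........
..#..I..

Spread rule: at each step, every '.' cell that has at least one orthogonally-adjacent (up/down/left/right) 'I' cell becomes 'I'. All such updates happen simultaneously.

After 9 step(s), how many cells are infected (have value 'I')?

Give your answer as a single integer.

Step 0 (initial): 1 infected
Step 1: +3 new -> 4 infected
Step 2: +5 new -> 9 infected
Step 3: +5 new -> 14 infected
Step 4: +4 new -> 18 infected
Step 5: +6 new -> 24 infected
Step 6: +7 new -> 31 infected
Step 7: +7 new -> 38 infected
Step 8: +3 new -> 41 infected
Step 9: +2 new -> 43 infected

Answer: 43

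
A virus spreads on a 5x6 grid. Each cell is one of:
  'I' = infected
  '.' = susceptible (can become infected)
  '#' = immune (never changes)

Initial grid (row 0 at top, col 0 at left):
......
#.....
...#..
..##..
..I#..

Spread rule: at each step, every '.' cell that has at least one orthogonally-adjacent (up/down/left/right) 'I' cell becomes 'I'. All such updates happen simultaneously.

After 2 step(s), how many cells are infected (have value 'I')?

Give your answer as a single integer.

Answer: 4

Derivation:
Step 0 (initial): 1 infected
Step 1: +1 new -> 2 infected
Step 2: +2 new -> 4 infected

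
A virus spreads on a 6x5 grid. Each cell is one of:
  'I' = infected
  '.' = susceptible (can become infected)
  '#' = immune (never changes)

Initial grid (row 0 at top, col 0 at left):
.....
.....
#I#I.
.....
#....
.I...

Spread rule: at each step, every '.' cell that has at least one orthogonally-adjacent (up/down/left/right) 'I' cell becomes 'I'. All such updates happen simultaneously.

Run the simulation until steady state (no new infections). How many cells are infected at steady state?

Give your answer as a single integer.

Answer: 27

Derivation:
Step 0 (initial): 3 infected
Step 1: +8 new -> 11 infected
Step 2: +11 new -> 22 infected
Step 3: +5 new -> 27 infected
Step 4: +0 new -> 27 infected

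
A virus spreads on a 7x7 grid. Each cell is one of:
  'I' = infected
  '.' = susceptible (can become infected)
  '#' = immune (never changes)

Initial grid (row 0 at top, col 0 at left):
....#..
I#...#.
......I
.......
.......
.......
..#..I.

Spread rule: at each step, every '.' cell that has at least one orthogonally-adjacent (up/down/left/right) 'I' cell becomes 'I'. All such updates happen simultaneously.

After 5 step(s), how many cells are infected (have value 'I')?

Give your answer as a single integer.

Answer: 44

Derivation:
Step 0 (initial): 3 infected
Step 1: +8 new -> 11 infected
Step 2: +11 new -> 22 infected
Step 3: +10 new -> 32 infected
Step 4: +9 new -> 41 infected
Step 5: +3 new -> 44 infected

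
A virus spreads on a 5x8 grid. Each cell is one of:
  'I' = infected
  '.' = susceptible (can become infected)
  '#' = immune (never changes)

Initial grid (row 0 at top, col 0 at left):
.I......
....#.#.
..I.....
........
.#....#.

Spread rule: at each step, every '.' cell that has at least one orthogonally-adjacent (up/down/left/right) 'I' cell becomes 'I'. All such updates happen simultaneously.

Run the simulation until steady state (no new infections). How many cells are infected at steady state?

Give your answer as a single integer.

Answer: 36

Derivation:
Step 0 (initial): 2 infected
Step 1: +7 new -> 9 infected
Step 2: +8 new -> 17 infected
Step 3: +5 new -> 22 infected
Step 4: +6 new -> 28 infected
Step 5: +4 new -> 32 infected
Step 6: +3 new -> 35 infected
Step 7: +1 new -> 36 infected
Step 8: +0 new -> 36 infected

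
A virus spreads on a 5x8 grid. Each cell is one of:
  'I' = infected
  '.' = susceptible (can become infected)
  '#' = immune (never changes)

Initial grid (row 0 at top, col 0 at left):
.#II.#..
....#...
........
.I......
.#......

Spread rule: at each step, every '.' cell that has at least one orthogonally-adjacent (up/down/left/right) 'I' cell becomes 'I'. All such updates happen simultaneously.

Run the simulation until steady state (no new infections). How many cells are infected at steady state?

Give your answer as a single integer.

Step 0 (initial): 3 infected
Step 1: +6 new -> 9 infected
Step 2: +7 new -> 16 infected
Step 3: +4 new -> 20 infected
Step 4: +4 new -> 24 infected
Step 5: +4 new -> 28 infected
Step 6: +4 new -> 32 infected
Step 7: +3 new -> 35 infected
Step 8: +1 new -> 36 infected
Step 9: +0 new -> 36 infected

Answer: 36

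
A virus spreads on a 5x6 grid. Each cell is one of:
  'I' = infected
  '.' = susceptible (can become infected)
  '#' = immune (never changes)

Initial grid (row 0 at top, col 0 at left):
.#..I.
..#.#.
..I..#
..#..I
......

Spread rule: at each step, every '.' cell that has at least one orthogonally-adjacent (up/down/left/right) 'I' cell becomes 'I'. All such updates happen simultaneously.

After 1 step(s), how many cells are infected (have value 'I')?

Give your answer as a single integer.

Answer: 9

Derivation:
Step 0 (initial): 3 infected
Step 1: +6 new -> 9 infected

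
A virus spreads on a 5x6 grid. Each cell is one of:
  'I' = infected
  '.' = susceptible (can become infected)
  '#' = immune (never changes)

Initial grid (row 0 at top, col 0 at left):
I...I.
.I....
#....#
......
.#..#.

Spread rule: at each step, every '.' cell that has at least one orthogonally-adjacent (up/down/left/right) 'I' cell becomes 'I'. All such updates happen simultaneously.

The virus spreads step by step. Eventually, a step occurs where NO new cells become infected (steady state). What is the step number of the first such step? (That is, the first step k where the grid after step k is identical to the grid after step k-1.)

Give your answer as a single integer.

Answer: 6

Derivation:
Step 0 (initial): 3 infected
Step 1: +7 new -> 10 infected
Step 2: +6 new -> 16 infected
Step 3: +4 new -> 20 infected
Step 4: +4 new -> 24 infected
Step 5: +2 new -> 26 infected
Step 6: +0 new -> 26 infected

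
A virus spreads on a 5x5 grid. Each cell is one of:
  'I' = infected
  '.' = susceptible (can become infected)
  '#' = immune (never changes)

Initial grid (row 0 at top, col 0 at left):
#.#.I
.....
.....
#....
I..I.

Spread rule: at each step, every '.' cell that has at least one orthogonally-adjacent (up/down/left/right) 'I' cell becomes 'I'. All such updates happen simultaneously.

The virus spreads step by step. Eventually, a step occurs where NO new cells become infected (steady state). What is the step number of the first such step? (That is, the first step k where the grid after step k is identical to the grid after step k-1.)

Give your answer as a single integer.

Step 0 (initial): 3 infected
Step 1: +6 new -> 9 infected
Step 2: +6 new -> 15 infected
Step 3: +3 new -> 18 infected
Step 4: +2 new -> 20 infected
Step 5: +2 new -> 22 infected
Step 6: +0 new -> 22 infected

Answer: 6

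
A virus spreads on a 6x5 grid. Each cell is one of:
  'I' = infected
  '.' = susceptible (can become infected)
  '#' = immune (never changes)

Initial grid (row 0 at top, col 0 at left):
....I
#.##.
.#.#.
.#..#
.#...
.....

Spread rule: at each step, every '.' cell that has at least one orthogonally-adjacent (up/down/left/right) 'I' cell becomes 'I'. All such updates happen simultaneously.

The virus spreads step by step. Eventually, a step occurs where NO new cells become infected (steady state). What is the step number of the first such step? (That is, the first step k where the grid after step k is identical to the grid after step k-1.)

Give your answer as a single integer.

Answer: 5

Derivation:
Step 0 (initial): 1 infected
Step 1: +2 new -> 3 infected
Step 2: +2 new -> 5 infected
Step 3: +1 new -> 6 infected
Step 4: +2 new -> 8 infected
Step 5: +0 new -> 8 infected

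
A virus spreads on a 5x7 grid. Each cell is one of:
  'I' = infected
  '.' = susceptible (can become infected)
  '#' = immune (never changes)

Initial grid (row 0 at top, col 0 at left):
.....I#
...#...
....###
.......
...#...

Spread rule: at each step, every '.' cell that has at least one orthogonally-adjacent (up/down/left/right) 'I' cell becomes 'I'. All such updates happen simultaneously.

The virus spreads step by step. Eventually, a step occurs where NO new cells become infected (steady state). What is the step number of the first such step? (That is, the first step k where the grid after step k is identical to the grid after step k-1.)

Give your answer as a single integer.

Step 0 (initial): 1 infected
Step 1: +2 new -> 3 infected
Step 2: +3 new -> 6 infected
Step 3: +1 new -> 7 infected
Step 4: +2 new -> 9 infected
Step 5: +3 new -> 12 infected
Step 6: +4 new -> 16 infected
Step 7: +4 new -> 20 infected
Step 8: +3 new -> 23 infected
Step 9: +3 new -> 26 infected
Step 10: +2 new -> 28 infected
Step 11: +1 new -> 29 infected
Step 12: +0 new -> 29 infected

Answer: 12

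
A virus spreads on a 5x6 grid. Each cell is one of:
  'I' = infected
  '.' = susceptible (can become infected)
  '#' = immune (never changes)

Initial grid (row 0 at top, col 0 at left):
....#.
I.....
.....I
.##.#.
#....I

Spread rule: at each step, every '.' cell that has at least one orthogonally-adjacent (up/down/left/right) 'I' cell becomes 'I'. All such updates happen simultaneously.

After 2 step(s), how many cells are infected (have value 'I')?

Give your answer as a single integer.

Step 0 (initial): 3 infected
Step 1: +7 new -> 10 infected
Step 2: +8 new -> 18 infected

Answer: 18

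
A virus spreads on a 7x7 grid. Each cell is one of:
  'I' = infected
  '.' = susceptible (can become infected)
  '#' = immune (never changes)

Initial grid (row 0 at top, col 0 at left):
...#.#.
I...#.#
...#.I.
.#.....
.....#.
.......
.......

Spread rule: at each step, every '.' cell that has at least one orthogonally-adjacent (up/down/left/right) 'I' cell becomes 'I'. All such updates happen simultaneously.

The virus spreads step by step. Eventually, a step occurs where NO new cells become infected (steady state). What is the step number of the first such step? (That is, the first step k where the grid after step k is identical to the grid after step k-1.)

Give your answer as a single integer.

Step 0 (initial): 2 infected
Step 1: +7 new -> 9 infected
Step 2: +6 new -> 15 infected
Step 3: +7 new -> 22 infected
Step 4: +6 new -> 28 infected
Step 5: +7 new -> 35 infected
Step 6: +4 new -> 39 infected
Step 7: +1 new -> 40 infected
Step 8: +0 new -> 40 infected

Answer: 8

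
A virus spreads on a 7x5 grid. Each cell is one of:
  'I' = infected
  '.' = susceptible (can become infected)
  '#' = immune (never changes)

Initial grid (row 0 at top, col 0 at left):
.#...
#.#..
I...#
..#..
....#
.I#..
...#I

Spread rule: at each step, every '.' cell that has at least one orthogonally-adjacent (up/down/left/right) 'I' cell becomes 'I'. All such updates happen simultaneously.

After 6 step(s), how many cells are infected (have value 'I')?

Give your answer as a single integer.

Answer: 26

Derivation:
Step 0 (initial): 3 infected
Step 1: +6 new -> 9 infected
Step 2: +8 new -> 17 infected
Step 3: +2 new -> 19 infected
Step 4: +2 new -> 21 infected
Step 5: +3 new -> 24 infected
Step 6: +2 new -> 26 infected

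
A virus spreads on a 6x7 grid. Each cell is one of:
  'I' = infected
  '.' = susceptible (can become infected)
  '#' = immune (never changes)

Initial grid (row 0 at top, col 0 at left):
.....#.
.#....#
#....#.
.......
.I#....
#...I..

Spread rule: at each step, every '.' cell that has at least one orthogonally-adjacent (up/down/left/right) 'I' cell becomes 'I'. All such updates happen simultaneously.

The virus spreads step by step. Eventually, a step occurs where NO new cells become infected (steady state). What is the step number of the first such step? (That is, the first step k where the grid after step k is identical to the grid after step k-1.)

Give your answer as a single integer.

Step 0 (initial): 2 infected
Step 1: +6 new -> 8 infected
Step 2: +8 new -> 16 infected
Step 3: +5 new -> 21 infected
Step 4: +4 new -> 25 infected
Step 5: +5 new -> 30 infected
Step 6: +2 new -> 32 infected
Step 7: +1 new -> 33 infected
Step 8: +1 new -> 34 infected
Step 9: +0 new -> 34 infected

Answer: 9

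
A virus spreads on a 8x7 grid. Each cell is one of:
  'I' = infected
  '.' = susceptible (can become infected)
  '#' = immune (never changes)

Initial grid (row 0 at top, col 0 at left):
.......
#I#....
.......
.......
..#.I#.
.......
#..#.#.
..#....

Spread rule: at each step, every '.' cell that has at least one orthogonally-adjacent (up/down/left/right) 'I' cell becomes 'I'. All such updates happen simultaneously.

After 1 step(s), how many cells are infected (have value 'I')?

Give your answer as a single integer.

Answer: 7

Derivation:
Step 0 (initial): 2 infected
Step 1: +5 new -> 7 infected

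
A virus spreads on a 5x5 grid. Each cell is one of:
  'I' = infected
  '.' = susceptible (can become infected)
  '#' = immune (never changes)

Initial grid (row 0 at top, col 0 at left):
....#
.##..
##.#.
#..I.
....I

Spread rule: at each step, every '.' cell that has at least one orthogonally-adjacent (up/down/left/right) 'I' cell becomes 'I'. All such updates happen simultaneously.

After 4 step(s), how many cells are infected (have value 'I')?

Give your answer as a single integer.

Answer: 13

Derivation:
Step 0 (initial): 2 infected
Step 1: +3 new -> 5 infected
Step 2: +4 new -> 9 infected
Step 3: +2 new -> 11 infected
Step 4: +2 new -> 13 infected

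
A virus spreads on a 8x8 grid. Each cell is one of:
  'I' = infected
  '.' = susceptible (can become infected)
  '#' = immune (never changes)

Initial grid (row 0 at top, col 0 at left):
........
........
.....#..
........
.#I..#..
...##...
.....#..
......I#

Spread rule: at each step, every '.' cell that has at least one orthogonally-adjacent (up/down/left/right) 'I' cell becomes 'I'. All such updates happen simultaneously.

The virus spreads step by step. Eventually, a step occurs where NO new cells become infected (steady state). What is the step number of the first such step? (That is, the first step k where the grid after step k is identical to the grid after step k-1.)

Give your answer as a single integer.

Answer: 9

Derivation:
Step 0 (initial): 2 infected
Step 1: +5 new -> 7 infected
Step 2: +9 new -> 16 infected
Step 3: +14 new -> 30 infected
Step 4: +11 new -> 41 infected
Step 5: +7 new -> 48 infected
Step 6: +5 new -> 53 infected
Step 7: +3 new -> 56 infected
Step 8: +1 new -> 57 infected
Step 9: +0 new -> 57 infected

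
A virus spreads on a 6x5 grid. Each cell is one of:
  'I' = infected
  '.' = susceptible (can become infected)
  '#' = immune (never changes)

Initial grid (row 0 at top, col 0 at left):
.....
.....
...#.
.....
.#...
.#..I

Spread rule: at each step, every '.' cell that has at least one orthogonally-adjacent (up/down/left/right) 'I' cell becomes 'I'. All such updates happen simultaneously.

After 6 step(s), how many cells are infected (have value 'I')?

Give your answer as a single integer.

Step 0 (initial): 1 infected
Step 1: +2 new -> 3 infected
Step 2: +3 new -> 6 infected
Step 3: +3 new -> 9 infected
Step 4: +2 new -> 11 infected
Step 5: +4 new -> 15 infected
Step 6: +4 new -> 19 infected

Answer: 19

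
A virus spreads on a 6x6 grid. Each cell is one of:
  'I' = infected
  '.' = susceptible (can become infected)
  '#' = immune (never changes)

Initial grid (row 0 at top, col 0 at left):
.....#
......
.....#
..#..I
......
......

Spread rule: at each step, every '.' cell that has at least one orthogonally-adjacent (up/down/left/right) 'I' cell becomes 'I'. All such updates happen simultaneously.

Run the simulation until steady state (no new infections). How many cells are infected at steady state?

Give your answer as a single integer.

Step 0 (initial): 1 infected
Step 1: +2 new -> 3 infected
Step 2: +4 new -> 7 infected
Step 3: +4 new -> 11 infected
Step 4: +6 new -> 17 infected
Step 5: +5 new -> 22 infected
Step 6: +6 new -> 28 infected
Step 7: +4 new -> 32 infected
Step 8: +1 new -> 33 infected
Step 9: +0 new -> 33 infected

Answer: 33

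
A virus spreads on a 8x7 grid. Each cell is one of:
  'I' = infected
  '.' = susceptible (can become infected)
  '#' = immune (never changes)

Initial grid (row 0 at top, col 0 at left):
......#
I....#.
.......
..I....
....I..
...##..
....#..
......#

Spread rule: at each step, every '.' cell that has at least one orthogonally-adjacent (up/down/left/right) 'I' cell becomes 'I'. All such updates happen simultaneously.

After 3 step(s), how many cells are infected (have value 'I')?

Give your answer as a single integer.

Answer: 34

Derivation:
Step 0 (initial): 3 infected
Step 1: +10 new -> 13 infected
Step 2: +11 new -> 24 infected
Step 3: +10 new -> 34 infected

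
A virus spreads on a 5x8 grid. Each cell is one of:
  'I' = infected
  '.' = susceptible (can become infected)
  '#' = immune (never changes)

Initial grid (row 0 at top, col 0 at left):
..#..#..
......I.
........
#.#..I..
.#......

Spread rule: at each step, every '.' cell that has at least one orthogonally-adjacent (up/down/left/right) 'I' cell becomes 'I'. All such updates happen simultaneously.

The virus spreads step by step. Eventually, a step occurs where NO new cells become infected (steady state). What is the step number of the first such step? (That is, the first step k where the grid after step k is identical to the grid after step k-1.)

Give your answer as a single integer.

Step 0 (initial): 2 infected
Step 1: +8 new -> 10 infected
Step 2: +8 new -> 18 infected
Step 3: +5 new -> 23 infected
Step 4: +4 new -> 27 infected
Step 5: +2 new -> 29 infected
Step 6: +4 new -> 33 infected
Step 7: +1 new -> 34 infected
Step 8: +0 new -> 34 infected

Answer: 8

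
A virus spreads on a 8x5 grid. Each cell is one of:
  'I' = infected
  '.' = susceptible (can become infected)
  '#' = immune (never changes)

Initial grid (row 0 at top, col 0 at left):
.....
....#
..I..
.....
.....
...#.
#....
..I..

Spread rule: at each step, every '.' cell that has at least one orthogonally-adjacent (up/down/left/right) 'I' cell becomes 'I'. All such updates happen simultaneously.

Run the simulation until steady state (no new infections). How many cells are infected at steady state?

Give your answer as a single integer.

Answer: 37

Derivation:
Step 0 (initial): 2 infected
Step 1: +7 new -> 9 infected
Step 2: +13 new -> 22 infected
Step 3: +9 new -> 31 infected
Step 4: +6 new -> 37 infected
Step 5: +0 new -> 37 infected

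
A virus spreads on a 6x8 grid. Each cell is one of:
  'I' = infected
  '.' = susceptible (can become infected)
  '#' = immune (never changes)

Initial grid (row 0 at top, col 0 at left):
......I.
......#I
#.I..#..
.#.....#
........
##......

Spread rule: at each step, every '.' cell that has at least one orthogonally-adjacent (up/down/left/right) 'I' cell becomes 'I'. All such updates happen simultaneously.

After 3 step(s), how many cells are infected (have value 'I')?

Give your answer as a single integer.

Step 0 (initial): 3 infected
Step 1: +7 new -> 10 infected
Step 2: +9 new -> 19 infected
Step 3: +9 new -> 28 infected

Answer: 28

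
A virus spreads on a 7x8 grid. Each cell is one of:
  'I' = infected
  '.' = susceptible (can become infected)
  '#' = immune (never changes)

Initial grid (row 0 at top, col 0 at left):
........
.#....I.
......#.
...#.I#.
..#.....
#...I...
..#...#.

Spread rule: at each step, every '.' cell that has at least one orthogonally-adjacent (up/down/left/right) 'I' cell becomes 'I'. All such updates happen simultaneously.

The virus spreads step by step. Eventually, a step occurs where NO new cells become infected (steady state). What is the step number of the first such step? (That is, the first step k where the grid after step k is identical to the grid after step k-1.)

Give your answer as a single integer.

Answer: 8

Derivation:
Step 0 (initial): 3 infected
Step 1: +10 new -> 13 infected
Step 2: +11 new -> 24 infected
Step 3: +7 new -> 31 infected
Step 4: +6 new -> 37 infected
Step 5: +6 new -> 43 infected
Step 6: +3 new -> 46 infected
Step 7: +2 new -> 48 infected
Step 8: +0 new -> 48 infected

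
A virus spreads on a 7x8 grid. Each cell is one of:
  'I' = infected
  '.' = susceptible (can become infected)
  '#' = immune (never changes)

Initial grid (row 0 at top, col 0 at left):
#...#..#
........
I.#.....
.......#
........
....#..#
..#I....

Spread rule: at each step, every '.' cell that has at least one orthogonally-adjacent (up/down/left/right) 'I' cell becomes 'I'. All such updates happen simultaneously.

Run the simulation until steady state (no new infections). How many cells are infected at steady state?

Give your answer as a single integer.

Answer: 48

Derivation:
Step 0 (initial): 2 infected
Step 1: +5 new -> 7 infected
Step 2: +6 new -> 13 infected
Step 3: +11 new -> 24 infected
Step 4: +9 new -> 33 infected
Step 5: +5 new -> 38 infected
Step 6: +4 new -> 42 infected
Step 7: +3 new -> 45 infected
Step 8: +3 new -> 48 infected
Step 9: +0 new -> 48 infected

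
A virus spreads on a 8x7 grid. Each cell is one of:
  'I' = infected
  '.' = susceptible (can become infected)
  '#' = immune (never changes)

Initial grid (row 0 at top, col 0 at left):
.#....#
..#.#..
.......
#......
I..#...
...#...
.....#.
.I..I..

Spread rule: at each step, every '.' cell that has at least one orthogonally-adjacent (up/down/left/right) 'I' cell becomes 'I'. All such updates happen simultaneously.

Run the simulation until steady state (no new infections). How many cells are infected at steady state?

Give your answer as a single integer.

Step 0 (initial): 3 infected
Step 1: +8 new -> 11 infected
Step 2: +8 new -> 19 infected
Step 3: +6 new -> 25 infected
Step 4: +7 new -> 32 infected
Step 5: +5 new -> 37 infected
Step 6: +4 new -> 41 infected
Step 7: +3 new -> 44 infected
Step 8: +4 new -> 48 infected
Step 9: +0 new -> 48 infected

Answer: 48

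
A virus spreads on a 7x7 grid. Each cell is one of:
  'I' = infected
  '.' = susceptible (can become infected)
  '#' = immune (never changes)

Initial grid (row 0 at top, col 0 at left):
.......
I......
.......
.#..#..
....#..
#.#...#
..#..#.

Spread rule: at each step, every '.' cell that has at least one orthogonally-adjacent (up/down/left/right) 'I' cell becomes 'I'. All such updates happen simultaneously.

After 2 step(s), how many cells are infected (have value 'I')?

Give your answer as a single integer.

Answer: 8

Derivation:
Step 0 (initial): 1 infected
Step 1: +3 new -> 4 infected
Step 2: +4 new -> 8 infected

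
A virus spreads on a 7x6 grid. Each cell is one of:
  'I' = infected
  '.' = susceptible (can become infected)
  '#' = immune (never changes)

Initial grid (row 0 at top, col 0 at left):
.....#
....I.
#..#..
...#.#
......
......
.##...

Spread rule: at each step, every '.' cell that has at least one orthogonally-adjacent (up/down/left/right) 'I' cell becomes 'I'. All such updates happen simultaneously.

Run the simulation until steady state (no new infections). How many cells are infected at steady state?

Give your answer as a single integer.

Answer: 35

Derivation:
Step 0 (initial): 1 infected
Step 1: +4 new -> 5 infected
Step 2: +4 new -> 9 infected
Step 3: +4 new -> 13 infected
Step 4: +7 new -> 20 infected
Step 5: +6 new -> 26 infected
Step 6: +5 new -> 31 infected
Step 7: +2 new -> 33 infected
Step 8: +1 new -> 34 infected
Step 9: +1 new -> 35 infected
Step 10: +0 new -> 35 infected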